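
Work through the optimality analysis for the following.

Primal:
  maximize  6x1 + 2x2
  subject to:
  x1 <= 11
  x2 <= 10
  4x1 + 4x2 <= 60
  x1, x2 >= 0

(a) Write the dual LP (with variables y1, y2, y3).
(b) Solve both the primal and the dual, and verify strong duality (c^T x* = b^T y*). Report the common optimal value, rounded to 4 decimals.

The standard primal-dual pair for 'max c^T x s.t. A x <= b, x >= 0' is:
  Dual:  min b^T y  s.t.  A^T y >= c,  y >= 0.

So the dual LP is:
  minimize  11y1 + 10y2 + 60y3
  subject to:
    y1 + 4y3 >= 6
    y2 + 4y3 >= 2
    y1, y2, y3 >= 0

Solving the primal: x* = (11, 4).
  primal value c^T x* = 74.
Solving the dual: y* = (4, 0, 0.5).
  dual value b^T y* = 74.
Strong duality: c^T x* = b^T y*. Confirmed.

74


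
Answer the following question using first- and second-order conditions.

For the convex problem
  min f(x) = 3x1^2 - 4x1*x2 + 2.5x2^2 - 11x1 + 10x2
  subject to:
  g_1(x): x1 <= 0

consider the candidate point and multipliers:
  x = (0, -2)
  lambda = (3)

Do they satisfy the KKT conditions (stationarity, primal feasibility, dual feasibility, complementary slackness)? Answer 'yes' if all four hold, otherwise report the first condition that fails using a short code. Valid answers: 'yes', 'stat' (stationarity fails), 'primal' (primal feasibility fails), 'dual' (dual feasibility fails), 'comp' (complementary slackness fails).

Gradient of f: grad f(x) = Q x + c = (-3, 0)
Constraint values g_i(x) = a_i^T x - b_i:
  g_1((0, -2)) = 0
Stationarity residual: grad f(x) + sum_i lambda_i a_i = (0, 0)
  -> stationarity OK
Primal feasibility (all g_i <= 0): OK
Dual feasibility (all lambda_i >= 0): OK
Complementary slackness (lambda_i * g_i(x) = 0 for all i): OK

Verdict: yes, KKT holds.

yes


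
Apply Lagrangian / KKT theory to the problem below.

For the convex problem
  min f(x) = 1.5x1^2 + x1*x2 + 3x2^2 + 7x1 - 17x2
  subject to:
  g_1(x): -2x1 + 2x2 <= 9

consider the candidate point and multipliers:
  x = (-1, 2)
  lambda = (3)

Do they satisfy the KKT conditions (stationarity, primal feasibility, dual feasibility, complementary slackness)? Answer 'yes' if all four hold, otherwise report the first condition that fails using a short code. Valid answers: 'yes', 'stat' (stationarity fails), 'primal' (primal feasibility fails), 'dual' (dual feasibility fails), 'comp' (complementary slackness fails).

Gradient of f: grad f(x) = Q x + c = (6, -6)
Constraint values g_i(x) = a_i^T x - b_i:
  g_1((-1, 2)) = -3
Stationarity residual: grad f(x) + sum_i lambda_i a_i = (0, 0)
  -> stationarity OK
Primal feasibility (all g_i <= 0): OK
Dual feasibility (all lambda_i >= 0): OK
Complementary slackness (lambda_i * g_i(x) = 0 for all i): FAILS

Verdict: the first failing condition is complementary_slackness -> comp.

comp


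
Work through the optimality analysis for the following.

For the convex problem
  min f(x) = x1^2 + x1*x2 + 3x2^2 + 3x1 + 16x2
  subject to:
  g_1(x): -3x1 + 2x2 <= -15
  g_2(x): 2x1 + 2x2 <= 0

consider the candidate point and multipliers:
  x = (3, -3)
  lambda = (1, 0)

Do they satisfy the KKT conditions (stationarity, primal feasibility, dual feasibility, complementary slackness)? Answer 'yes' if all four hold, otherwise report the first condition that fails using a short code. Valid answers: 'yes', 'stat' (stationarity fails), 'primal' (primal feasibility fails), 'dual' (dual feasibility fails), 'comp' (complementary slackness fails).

Gradient of f: grad f(x) = Q x + c = (6, 1)
Constraint values g_i(x) = a_i^T x - b_i:
  g_1((3, -3)) = 0
  g_2((3, -3)) = 0
Stationarity residual: grad f(x) + sum_i lambda_i a_i = (3, 3)
  -> stationarity FAILS
Primal feasibility (all g_i <= 0): OK
Dual feasibility (all lambda_i >= 0): OK
Complementary slackness (lambda_i * g_i(x) = 0 for all i): OK

Verdict: the first failing condition is stationarity -> stat.

stat


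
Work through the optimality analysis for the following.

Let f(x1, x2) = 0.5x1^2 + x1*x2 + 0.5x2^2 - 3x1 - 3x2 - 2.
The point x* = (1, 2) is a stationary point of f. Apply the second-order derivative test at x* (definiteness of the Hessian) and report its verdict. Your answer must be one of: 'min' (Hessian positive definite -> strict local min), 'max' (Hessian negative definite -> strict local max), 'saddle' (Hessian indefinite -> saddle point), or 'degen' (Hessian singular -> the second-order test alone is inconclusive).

Compute the Hessian H = grad^2 f:
  H = [[1, 1], [1, 1]]
Verify stationarity: grad f(x*) = H x* + g = (0, 0).
Eigenvalues of H: 0, 2.
H has a zero eigenvalue (singular; positive semidefinite but not definite), so H is neither positive definite, negative definite, nor indefinite. The second-order test alone is inconclusive -> degen.
(Indeed, f is constant along the null direction of H through x*, so x* is not a strict local extremum.)

degen


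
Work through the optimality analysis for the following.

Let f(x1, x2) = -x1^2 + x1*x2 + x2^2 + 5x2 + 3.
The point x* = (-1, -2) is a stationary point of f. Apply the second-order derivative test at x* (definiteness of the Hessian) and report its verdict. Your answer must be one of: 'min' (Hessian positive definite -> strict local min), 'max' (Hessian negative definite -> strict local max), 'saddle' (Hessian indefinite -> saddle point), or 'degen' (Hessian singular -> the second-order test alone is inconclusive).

Compute the Hessian H = grad^2 f:
  H = [[-2, 1], [1, 2]]
Verify stationarity: grad f(x*) = H x* + g = (0, 0).
Eigenvalues of H: -2.2361, 2.2361.
Eigenvalues have mixed signs, so H is indefinite -> x* is a saddle point.

saddle


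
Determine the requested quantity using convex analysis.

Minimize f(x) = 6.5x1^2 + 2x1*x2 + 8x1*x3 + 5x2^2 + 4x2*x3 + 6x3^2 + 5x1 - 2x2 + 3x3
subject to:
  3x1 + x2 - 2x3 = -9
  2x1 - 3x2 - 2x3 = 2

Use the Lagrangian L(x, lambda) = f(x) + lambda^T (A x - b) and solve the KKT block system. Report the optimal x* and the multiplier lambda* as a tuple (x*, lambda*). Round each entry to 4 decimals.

Form the Lagrangian:
  L(x, lambda) = (1/2) x^T Q x + c^T x + lambda^T (A x - b)
Stationarity (grad_x L = 0): Q x + c + A^T lambda = 0.
Primal feasibility: A x = b.

This gives the KKT block system:
  [ Q   A^T ] [ x     ]   [-c ]
  [ A    0  ] [ lambda ] = [ b ]

Solving the linear system:
  x*      = (-1.2703, -2.4324, 1.3783)
  lambda* = (5.7056, -5.882)
  f(x*)   = 32.8813

x* = (-1.2703, -2.4324, 1.3783), lambda* = (5.7056, -5.882)


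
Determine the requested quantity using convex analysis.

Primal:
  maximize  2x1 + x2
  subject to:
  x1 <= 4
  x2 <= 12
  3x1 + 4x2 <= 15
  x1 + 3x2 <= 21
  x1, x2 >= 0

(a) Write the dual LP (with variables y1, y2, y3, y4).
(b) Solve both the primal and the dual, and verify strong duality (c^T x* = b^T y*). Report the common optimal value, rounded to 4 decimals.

The standard primal-dual pair for 'max c^T x s.t. A x <= b, x >= 0' is:
  Dual:  min b^T y  s.t.  A^T y >= c,  y >= 0.

So the dual LP is:
  minimize  4y1 + 12y2 + 15y3 + 21y4
  subject to:
    y1 + 3y3 + y4 >= 2
    y2 + 4y3 + 3y4 >= 1
    y1, y2, y3, y4 >= 0

Solving the primal: x* = (4, 0.75).
  primal value c^T x* = 8.75.
Solving the dual: y* = (1.25, 0, 0.25, 0).
  dual value b^T y* = 8.75.
Strong duality: c^T x* = b^T y*. Confirmed.

8.75


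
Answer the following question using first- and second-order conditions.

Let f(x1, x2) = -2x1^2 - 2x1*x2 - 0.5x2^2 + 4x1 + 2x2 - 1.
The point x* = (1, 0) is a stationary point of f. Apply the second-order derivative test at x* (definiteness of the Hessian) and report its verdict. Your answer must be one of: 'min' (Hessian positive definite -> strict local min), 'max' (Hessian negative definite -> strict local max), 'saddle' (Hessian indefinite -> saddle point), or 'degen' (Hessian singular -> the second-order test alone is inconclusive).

Compute the Hessian H = grad^2 f:
  H = [[-4, -2], [-2, -1]]
Verify stationarity: grad f(x*) = H x* + g = (0, 0).
Eigenvalues of H: -5, 0.
H has a zero eigenvalue (singular; negative semidefinite but not definite), so H is neither positive definite, negative definite, nor indefinite. The second-order test alone is inconclusive -> degen.
(Indeed, f is constant along the null direction of H through x*, so x* is not a strict local extremum.)

degen


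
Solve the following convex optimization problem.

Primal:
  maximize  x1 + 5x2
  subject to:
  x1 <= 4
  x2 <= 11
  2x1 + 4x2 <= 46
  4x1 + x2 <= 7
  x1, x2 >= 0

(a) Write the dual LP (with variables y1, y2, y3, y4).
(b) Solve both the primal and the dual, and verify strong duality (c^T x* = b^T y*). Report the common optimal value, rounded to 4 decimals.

The standard primal-dual pair for 'max c^T x s.t. A x <= b, x >= 0' is:
  Dual:  min b^T y  s.t.  A^T y >= c,  y >= 0.

So the dual LP is:
  minimize  4y1 + 11y2 + 46y3 + 7y4
  subject to:
    y1 + 2y3 + 4y4 >= 1
    y2 + 4y3 + y4 >= 5
    y1, y2, y3, y4 >= 0

Solving the primal: x* = (0, 7).
  primal value c^T x* = 35.
Solving the dual: y* = (0, 0, 0, 5).
  dual value b^T y* = 35.
Strong duality: c^T x* = b^T y*. Confirmed.

35


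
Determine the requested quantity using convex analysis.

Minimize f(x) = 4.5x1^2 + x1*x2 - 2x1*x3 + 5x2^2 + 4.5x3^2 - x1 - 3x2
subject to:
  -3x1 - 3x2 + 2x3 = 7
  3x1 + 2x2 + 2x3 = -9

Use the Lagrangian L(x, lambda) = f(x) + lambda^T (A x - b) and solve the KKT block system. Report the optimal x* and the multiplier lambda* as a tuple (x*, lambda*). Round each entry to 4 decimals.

Form the Lagrangian:
  L(x, lambda) = (1/2) x^T Q x + c^T x + lambda^T (A x - b)
Stationarity (grad_x L = 0): Q x + c + A^T lambda = 0.
Primal feasibility: A x = b.

This gives the KKT block system:
  [ Q   A^T ] [ x     ]   [-c ]
  [ A    0  ] [ lambda ] = [ b ]

Solving the linear system:
  x*      = (-1.9083, -0.91, -0.7275)
  lambda* = (-2.2555, 3.621)
  f(x*)   = 26.5083

x* = (-1.9083, -0.91, -0.7275), lambda* = (-2.2555, 3.621)


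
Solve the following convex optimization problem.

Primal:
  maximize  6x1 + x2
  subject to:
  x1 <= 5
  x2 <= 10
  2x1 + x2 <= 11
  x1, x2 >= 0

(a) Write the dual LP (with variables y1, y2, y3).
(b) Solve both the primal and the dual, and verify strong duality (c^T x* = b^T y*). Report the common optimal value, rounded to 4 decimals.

The standard primal-dual pair for 'max c^T x s.t. A x <= b, x >= 0' is:
  Dual:  min b^T y  s.t.  A^T y >= c,  y >= 0.

So the dual LP is:
  minimize  5y1 + 10y2 + 11y3
  subject to:
    y1 + 2y3 >= 6
    y2 + y3 >= 1
    y1, y2, y3 >= 0

Solving the primal: x* = (5, 1).
  primal value c^T x* = 31.
Solving the dual: y* = (4, 0, 1).
  dual value b^T y* = 31.
Strong duality: c^T x* = b^T y*. Confirmed.

31


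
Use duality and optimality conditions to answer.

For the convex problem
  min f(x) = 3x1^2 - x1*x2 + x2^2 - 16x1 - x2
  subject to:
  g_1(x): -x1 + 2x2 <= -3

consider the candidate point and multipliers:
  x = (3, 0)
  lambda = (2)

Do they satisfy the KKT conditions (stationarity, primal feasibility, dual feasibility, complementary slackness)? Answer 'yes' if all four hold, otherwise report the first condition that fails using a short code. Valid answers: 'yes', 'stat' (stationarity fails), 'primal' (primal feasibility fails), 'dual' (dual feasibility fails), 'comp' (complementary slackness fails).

Gradient of f: grad f(x) = Q x + c = (2, -4)
Constraint values g_i(x) = a_i^T x - b_i:
  g_1((3, 0)) = 0
Stationarity residual: grad f(x) + sum_i lambda_i a_i = (0, 0)
  -> stationarity OK
Primal feasibility (all g_i <= 0): OK
Dual feasibility (all lambda_i >= 0): OK
Complementary slackness (lambda_i * g_i(x) = 0 for all i): OK

Verdict: yes, KKT holds.

yes


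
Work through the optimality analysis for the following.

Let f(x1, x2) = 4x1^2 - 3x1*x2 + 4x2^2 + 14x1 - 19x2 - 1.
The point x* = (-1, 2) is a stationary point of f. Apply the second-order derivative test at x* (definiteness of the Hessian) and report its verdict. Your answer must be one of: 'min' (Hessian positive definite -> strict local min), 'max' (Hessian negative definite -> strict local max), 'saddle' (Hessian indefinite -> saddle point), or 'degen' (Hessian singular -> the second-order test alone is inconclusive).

Compute the Hessian H = grad^2 f:
  H = [[8, -3], [-3, 8]]
Verify stationarity: grad f(x*) = H x* + g = (0, 0).
Eigenvalues of H: 5, 11.
Both eigenvalues > 0, so H is positive definite -> x* is a strict local min.

min


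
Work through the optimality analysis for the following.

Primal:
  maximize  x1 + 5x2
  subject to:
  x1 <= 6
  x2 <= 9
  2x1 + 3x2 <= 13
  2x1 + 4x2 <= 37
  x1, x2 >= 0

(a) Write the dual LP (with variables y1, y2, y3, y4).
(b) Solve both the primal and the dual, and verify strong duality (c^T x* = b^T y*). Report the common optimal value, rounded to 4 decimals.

The standard primal-dual pair for 'max c^T x s.t. A x <= b, x >= 0' is:
  Dual:  min b^T y  s.t.  A^T y >= c,  y >= 0.

So the dual LP is:
  minimize  6y1 + 9y2 + 13y3 + 37y4
  subject to:
    y1 + 2y3 + 2y4 >= 1
    y2 + 3y3 + 4y4 >= 5
    y1, y2, y3, y4 >= 0

Solving the primal: x* = (0, 4.3333).
  primal value c^T x* = 21.6667.
Solving the dual: y* = (0, 0, 1.6667, 0).
  dual value b^T y* = 21.6667.
Strong duality: c^T x* = b^T y*. Confirmed.

21.6667


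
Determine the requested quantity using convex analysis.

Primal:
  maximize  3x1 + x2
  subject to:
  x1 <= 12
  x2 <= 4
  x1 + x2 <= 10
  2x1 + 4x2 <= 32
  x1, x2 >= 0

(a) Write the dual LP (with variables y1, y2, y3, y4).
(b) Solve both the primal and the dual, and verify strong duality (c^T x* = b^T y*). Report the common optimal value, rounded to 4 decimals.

The standard primal-dual pair for 'max c^T x s.t. A x <= b, x >= 0' is:
  Dual:  min b^T y  s.t.  A^T y >= c,  y >= 0.

So the dual LP is:
  minimize  12y1 + 4y2 + 10y3 + 32y4
  subject to:
    y1 + y3 + 2y4 >= 3
    y2 + y3 + 4y4 >= 1
    y1, y2, y3, y4 >= 0

Solving the primal: x* = (10, 0).
  primal value c^T x* = 30.
Solving the dual: y* = (0, 0, 3, 0).
  dual value b^T y* = 30.
Strong duality: c^T x* = b^T y*. Confirmed.

30


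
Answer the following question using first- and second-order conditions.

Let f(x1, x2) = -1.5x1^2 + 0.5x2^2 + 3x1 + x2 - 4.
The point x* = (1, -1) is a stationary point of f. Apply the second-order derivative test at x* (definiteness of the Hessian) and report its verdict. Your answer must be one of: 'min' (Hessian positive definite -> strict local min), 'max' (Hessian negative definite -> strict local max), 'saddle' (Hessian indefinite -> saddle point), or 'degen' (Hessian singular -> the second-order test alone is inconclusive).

Compute the Hessian H = grad^2 f:
  H = [[-3, 0], [0, 1]]
Verify stationarity: grad f(x*) = H x* + g = (0, 0).
Eigenvalues of H: -3, 1.
Eigenvalues have mixed signs, so H is indefinite -> x* is a saddle point.

saddle


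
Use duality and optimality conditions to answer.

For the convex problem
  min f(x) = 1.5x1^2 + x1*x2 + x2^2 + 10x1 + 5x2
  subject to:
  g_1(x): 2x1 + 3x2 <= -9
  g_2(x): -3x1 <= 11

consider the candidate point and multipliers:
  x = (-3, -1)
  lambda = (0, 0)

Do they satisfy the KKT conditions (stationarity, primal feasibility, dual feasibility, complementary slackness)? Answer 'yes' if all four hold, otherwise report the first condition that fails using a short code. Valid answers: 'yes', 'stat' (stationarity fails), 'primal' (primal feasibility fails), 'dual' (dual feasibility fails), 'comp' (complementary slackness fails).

Gradient of f: grad f(x) = Q x + c = (0, 0)
Constraint values g_i(x) = a_i^T x - b_i:
  g_1((-3, -1)) = 0
  g_2((-3, -1)) = -2
Stationarity residual: grad f(x) + sum_i lambda_i a_i = (0, 0)
  -> stationarity OK
Primal feasibility (all g_i <= 0): OK
Dual feasibility (all lambda_i >= 0): OK
Complementary slackness (lambda_i * g_i(x) = 0 for all i): OK

Verdict: yes, KKT holds.

yes


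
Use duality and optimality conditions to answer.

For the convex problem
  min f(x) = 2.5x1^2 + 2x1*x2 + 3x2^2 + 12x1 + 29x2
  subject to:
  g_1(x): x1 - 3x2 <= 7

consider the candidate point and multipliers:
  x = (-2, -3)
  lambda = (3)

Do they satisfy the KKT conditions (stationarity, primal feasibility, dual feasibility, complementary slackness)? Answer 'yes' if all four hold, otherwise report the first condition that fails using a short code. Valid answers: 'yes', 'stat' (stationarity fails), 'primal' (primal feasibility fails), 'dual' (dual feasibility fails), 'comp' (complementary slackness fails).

Gradient of f: grad f(x) = Q x + c = (-4, 7)
Constraint values g_i(x) = a_i^T x - b_i:
  g_1((-2, -3)) = 0
Stationarity residual: grad f(x) + sum_i lambda_i a_i = (-1, -2)
  -> stationarity FAILS
Primal feasibility (all g_i <= 0): OK
Dual feasibility (all lambda_i >= 0): OK
Complementary slackness (lambda_i * g_i(x) = 0 for all i): OK

Verdict: the first failing condition is stationarity -> stat.

stat


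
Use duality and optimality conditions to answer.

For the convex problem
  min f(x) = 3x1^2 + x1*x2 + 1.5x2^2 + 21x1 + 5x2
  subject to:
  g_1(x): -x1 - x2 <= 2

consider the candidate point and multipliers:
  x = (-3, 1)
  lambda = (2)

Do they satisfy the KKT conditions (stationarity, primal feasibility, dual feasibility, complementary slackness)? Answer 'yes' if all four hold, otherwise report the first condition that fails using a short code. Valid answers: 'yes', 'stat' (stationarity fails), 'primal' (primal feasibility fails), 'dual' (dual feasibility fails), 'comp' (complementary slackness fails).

Gradient of f: grad f(x) = Q x + c = (4, 5)
Constraint values g_i(x) = a_i^T x - b_i:
  g_1((-3, 1)) = 0
Stationarity residual: grad f(x) + sum_i lambda_i a_i = (2, 3)
  -> stationarity FAILS
Primal feasibility (all g_i <= 0): OK
Dual feasibility (all lambda_i >= 0): OK
Complementary slackness (lambda_i * g_i(x) = 0 for all i): OK

Verdict: the first failing condition is stationarity -> stat.

stat


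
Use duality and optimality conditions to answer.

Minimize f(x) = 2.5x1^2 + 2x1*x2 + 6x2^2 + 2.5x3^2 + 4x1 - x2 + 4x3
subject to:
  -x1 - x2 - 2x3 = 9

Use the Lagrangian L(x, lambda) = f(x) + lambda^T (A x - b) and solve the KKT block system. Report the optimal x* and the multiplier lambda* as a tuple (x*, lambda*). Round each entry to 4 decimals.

Form the Lagrangian:
  L(x, lambda) = (1/2) x^T Q x + c^T x + lambda^T (A x - b)
Stationarity (grad_x L = 0): Q x + c + A^T lambda = 0.
Primal feasibility: A x = b.

This gives the KKT block system:
  [ Q   A^T ] [ x     ]   [-c ]
  [ A    0  ] [ lambda ] = [ b ]

Solving the linear system:
  x*      = (-2.0588, -0.1176, -3.4118)
  lambda* = (-6.5294)
  f(x*)   = 18.5

x* = (-2.0588, -0.1176, -3.4118), lambda* = (-6.5294)


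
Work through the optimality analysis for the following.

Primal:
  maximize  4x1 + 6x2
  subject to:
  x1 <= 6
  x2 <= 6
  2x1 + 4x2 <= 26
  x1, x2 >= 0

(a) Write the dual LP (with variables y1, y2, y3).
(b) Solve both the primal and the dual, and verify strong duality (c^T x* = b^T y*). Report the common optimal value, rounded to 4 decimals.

The standard primal-dual pair for 'max c^T x s.t. A x <= b, x >= 0' is:
  Dual:  min b^T y  s.t.  A^T y >= c,  y >= 0.

So the dual LP is:
  minimize  6y1 + 6y2 + 26y3
  subject to:
    y1 + 2y3 >= 4
    y2 + 4y3 >= 6
    y1, y2, y3 >= 0

Solving the primal: x* = (6, 3.5).
  primal value c^T x* = 45.
Solving the dual: y* = (1, 0, 1.5).
  dual value b^T y* = 45.
Strong duality: c^T x* = b^T y*. Confirmed.

45


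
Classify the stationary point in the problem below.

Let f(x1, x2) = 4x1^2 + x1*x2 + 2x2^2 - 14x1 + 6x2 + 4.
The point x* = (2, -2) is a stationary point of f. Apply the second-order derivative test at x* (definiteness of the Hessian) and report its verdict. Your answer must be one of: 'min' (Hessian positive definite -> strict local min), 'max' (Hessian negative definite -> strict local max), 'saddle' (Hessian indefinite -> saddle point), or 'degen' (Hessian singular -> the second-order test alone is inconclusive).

Compute the Hessian H = grad^2 f:
  H = [[8, 1], [1, 4]]
Verify stationarity: grad f(x*) = H x* + g = (0, 0).
Eigenvalues of H: 3.7639, 8.2361.
Both eigenvalues > 0, so H is positive definite -> x* is a strict local min.

min


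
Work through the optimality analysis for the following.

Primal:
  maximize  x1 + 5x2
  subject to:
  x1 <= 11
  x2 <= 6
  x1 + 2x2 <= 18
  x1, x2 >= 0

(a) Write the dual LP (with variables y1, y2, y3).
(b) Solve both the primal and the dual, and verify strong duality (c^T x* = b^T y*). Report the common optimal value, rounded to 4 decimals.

The standard primal-dual pair for 'max c^T x s.t. A x <= b, x >= 0' is:
  Dual:  min b^T y  s.t.  A^T y >= c,  y >= 0.

So the dual LP is:
  minimize  11y1 + 6y2 + 18y3
  subject to:
    y1 + y3 >= 1
    y2 + 2y3 >= 5
    y1, y2, y3 >= 0

Solving the primal: x* = (6, 6).
  primal value c^T x* = 36.
Solving the dual: y* = (0, 3, 1).
  dual value b^T y* = 36.
Strong duality: c^T x* = b^T y*. Confirmed.

36


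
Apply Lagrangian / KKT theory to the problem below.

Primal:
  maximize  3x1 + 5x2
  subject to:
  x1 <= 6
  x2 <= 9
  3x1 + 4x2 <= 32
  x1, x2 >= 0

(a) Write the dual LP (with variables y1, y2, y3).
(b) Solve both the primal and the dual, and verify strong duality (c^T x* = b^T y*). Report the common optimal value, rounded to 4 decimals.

The standard primal-dual pair for 'max c^T x s.t. A x <= b, x >= 0' is:
  Dual:  min b^T y  s.t.  A^T y >= c,  y >= 0.

So the dual LP is:
  minimize  6y1 + 9y2 + 32y3
  subject to:
    y1 + 3y3 >= 3
    y2 + 4y3 >= 5
    y1, y2, y3 >= 0

Solving the primal: x* = (0, 8).
  primal value c^T x* = 40.
Solving the dual: y* = (0, 0, 1.25).
  dual value b^T y* = 40.
Strong duality: c^T x* = b^T y*. Confirmed.

40


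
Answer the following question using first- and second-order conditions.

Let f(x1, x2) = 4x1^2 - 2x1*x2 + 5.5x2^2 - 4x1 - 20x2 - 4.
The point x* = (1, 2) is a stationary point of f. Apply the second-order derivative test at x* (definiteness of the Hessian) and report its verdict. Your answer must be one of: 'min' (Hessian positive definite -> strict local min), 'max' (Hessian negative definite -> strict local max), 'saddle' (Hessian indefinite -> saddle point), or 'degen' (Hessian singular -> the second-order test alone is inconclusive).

Compute the Hessian H = grad^2 f:
  H = [[8, -2], [-2, 11]]
Verify stationarity: grad f(x*) = H x* + g = (0, 0).
Eigenvalues of H: 7, 12.
Both eigenvalues > 0, so H is positive definite -> x* is a strict local min.

min


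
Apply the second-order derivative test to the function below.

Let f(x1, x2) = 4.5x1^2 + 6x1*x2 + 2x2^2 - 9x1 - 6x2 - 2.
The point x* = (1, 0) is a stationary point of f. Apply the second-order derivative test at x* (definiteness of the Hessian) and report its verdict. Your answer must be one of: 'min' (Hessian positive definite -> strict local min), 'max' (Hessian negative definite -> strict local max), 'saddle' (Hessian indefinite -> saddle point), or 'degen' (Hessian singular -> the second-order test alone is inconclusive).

Compute the Hessian H = grad^2 f:
  H = [[9, 6], [6, 4]]
Verify stationarity: grad f(x*) = H x* + g = (0, 0).
Eigenvalues of H: 0, 13.
H has a zero eigenvalue (singular; positive semidefinite but not definite), so H is neither positive definite, negative definite, nor indefinite. The second-order test alone is inconclusive -> degen.
(Indeed, f is constant along the null direction of H through x*, so x* is not a strict local extremum.)

degen


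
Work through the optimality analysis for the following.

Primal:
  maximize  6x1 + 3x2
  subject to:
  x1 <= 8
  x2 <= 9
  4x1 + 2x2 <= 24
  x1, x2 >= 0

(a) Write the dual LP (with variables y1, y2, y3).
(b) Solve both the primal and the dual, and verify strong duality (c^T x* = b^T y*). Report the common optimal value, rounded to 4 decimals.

The standard primal-dual pair for 'max c^T x s.t. A x <= b, x >= 0' is:
  Dual:  min b^T y  s.t.  A^T y >= c,  y >= 0.

So the dual LP is:
  minimize  8y1 + 9y2 + 24y3
  subject to:
    y1 + 4y3 >= 6
    y2 + 2y3 >= 3
    y1, y2, y3 >= 0

Solving the primal: x* = (6, 0).
  primal value c^T x* = 36.
Solving the dual: y* = (0, 0, 1.5).
  dual value b^T y* = 36.
Strong duality: c^T x* = b^T y*. Confirmed.

36


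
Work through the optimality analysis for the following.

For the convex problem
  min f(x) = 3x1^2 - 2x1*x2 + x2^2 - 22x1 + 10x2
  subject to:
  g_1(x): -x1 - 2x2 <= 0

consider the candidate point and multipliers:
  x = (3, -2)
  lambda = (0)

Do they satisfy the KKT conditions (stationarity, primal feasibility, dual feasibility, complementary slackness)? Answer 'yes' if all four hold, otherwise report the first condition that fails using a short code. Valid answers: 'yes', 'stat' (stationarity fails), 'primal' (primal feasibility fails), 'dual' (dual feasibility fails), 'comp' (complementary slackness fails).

Gradient of f: grad f(x) = Q x + c = (0, 0)
Constraint values g_i(x) = a_i^T x - b_i:
  g_1((3, -2)) = 1
Stationarity residual: grad f(x) + sum_i lambda_i a_i = (0, 0)
  -> stationarity OK
Primal feasibility (all g_i <= 0): FAILS
Dual feasibility (all lambda_i >= 0): OK
Complementary slackness (lambda_i * g_i(x) = 0 for all i): OK

Verdict: the first failing condition is primal_feasibility -> primal.

primal


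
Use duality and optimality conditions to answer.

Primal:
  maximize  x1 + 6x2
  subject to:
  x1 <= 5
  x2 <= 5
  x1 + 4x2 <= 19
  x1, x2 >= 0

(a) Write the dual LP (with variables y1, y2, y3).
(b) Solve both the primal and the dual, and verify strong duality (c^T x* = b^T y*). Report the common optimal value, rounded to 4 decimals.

The standard primal-dual pair for 'max c^T x s.t. A x <= b, x >= 0' is:
  Dual:  min b^T y  s.t.  A^T y >= c,  y >= 0.

So the dual LP is:
  minimize  5y1 + 5y2 + 19y3
  subject to:
    y1 + y3 >= 1
    y2 + 4y3 >= 6
    y1, y2, y3 >= 0

Solving the primal: x* = (0, 4.75).
  primal value c^T x* = 28.5.
Solving the dual: y* = (0, 0, 1.5).
  dual value b^T y* = 28.5.
Strong duality: c^T x* = b^T y*. Confirmed.

28.5


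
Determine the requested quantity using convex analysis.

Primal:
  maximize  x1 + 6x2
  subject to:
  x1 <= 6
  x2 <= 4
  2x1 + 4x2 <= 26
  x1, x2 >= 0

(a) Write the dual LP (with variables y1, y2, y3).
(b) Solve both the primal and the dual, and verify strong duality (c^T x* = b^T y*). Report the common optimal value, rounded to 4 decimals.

The standard primal-dual pair for 'max c^T x s.t. A x <= b, x >= 0' is:
  Dual:  min b^T y  s.t.  A^T y >= c,  y >= 0.

So the dual LP is:
  minimize  6y1 + 4y2 + 26y3
  subject to:
    y1 + 2y3 >= 1
    y2 + 4y3 >= 6
    y1, y2, y3 >= 0

Solving the primal: x* = (5, 4).
  primal value c^T x* = 29.
Solving the dual: y* = (0, 4, 0.5).
  dual value b^T y* = 29.
Strong duality: c^T x* = b^T y*. Confirmed.

29


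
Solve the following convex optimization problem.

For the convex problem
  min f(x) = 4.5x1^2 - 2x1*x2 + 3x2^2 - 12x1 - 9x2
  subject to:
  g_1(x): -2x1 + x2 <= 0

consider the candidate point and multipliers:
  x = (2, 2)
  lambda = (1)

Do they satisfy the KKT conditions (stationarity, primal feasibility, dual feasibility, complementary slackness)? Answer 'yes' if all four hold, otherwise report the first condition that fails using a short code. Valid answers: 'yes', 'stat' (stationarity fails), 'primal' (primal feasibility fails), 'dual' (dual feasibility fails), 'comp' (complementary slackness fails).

Gradient of f: grad f(x) = Q x + c = (2, -1)
Constraint values g_i(x) = a_i^T x - b_i:
  g_1((2, 2)) = -2
Stationarity residual: grad f(x) + sum_i lambda_i a_i = (0, 0)
  -> stationarity OK
Primal feasibility (all g_i <= 0): OK
Dual feasibility (all lambda_i >= 0): OK
Complementary slackness (lambda_i * g_i(x) = 0 for all i): FAILS

Verdict: the first failing condition is complementary_slackness -> comp.

comp


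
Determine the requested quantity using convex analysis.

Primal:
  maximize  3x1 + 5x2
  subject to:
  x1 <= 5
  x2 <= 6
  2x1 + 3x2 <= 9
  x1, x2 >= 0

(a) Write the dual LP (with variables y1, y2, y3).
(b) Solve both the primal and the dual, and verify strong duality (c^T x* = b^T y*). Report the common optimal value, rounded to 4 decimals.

The standard primal-dual pair for 'max c^T x s.t. A x <= b, x >= 0' is:
  Dual:  min b^T y  s.t.  A^T y >= c,  y >= 0.

So the dual LP is:
  minimize  5y1 + 6y2 + 9y3
  subject to:
    y1 + 2y3 >= 3
    y2 + 3y3 >= 5
    y1, y2, y3 >= 0

Solving the primal: x* = (0, 3).
  primal value c^T x* = 15.
Solving the dual: y* = (0, 0, 1.6667).
  dual value b^T y* = 15.
Strong duality: c^T x* = b^T y*. Confirmed.

15


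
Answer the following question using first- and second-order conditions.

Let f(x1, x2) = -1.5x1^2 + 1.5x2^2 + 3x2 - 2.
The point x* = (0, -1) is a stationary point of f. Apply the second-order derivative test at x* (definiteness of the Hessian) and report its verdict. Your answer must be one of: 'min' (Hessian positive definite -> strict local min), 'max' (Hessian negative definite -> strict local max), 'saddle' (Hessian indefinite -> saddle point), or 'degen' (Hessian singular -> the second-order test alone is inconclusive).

Compute the Hessian H = grad^2 f:
  H = [[-3, 0], [0, 3]]
Verify stationarity: grad f(x*) = H x* + g = (0, 0).
Eigenvalues of H: -3, 3.
Eigenvalues have mixed signs, so H is indefinite -> x* is a saddle point.

saddle


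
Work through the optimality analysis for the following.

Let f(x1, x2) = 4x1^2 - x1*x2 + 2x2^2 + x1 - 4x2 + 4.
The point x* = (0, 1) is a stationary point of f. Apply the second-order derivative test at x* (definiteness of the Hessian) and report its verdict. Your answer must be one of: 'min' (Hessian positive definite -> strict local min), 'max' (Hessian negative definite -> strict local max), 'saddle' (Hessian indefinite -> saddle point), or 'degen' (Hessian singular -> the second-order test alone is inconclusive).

Compute the Hessian H = grad^2 f:
  H = [[8, -1], [-1, 4]]
Verify stationarity: grad f(x*) = H x* + g = (0, 0).
Eigenvalues of H: 3.7639, 8.2361.
Both eigenvalues > 0, so H is positive definite -> x* is a strict local min.

min


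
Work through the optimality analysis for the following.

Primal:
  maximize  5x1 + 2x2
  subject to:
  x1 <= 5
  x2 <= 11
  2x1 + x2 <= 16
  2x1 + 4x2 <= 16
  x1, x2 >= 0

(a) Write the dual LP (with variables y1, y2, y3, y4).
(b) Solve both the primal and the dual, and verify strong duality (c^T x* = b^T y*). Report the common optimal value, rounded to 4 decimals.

The standard primal-dual pair for 'max c^T x s.t. A x <= b, x >= 0' is:
  Dual:  min b^T y  s.t.  A^T y >= c,  y >= 0.

So the dual LP is:
  minimize  5y1 + 11y2 + 16y3 + 16y4
  subject to:
    y1 + 2y3 + 2y4 >= 5
    y2 + y3 + 4y4 >= 2
    y1, y2, y3, y4 >= 0

Solving the primal: x* = (5, 1.5).
  primal value c^T x* = 28.
Solving the dual: y* = (4, 0, 0, 0.5).
  dual value b^T y* = 28.
Strong duality: c^T x* = b^T y*. Confirmed.

28


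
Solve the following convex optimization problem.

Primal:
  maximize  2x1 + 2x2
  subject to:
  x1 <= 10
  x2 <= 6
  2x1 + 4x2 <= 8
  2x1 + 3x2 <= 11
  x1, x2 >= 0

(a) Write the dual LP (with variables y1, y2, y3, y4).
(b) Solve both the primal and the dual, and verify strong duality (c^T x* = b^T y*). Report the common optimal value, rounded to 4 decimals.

The standard primal-dual pair for 'max c^T x s.t. A x <= b, x >= 0' is:
  Dual:  min b^T y  s.t.  A^T y >= c,  y >= 0.

So the dual LP is:
  minimize  10y1 + 6y2 + 8y3 + 11y4
  subject to:
    y1 + 2y3 + 2y4 >= 2
    y2 + 4y3 + 3y4 >= 2
    y1, y2, y3, y4 >= 0

Solving the primal: x* = (4, 0).
  primal value c^T x* = 8.
Solving the dual: y* = (0, 0, 1, 0).
  dual value b^T y* = 8.
Strong duality: c^T x* = b^T y*. Confirmed.

8


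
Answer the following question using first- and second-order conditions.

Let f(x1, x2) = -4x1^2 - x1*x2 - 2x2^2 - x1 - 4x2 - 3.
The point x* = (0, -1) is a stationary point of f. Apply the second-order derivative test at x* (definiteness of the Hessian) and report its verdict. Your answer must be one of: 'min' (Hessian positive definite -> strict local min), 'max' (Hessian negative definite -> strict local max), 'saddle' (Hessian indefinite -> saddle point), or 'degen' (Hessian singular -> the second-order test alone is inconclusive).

Compute the Hessian H = grad^2 f:
  H = [[-8, -1], [-1, -4]]
Verify stationarity: grad f(x*) = H x* + g = (0, 0).
Eigenvalues of H: -8.2361, -3.7639.
Both eigenvalues < 0, so H is negative definite -> x* is a strict local max.

max


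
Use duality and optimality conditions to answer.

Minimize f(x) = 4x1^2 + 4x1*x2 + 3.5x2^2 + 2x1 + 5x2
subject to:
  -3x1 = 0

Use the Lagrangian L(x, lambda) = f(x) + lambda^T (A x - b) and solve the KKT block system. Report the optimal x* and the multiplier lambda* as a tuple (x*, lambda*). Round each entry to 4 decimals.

Form the Lagrangian:
  L(x, lambda) = (1/2) x^T Q x + c^T x + lambda^T (A x - b)
Stationarity (grad_x L = 0): Q x + c + A^T lambda = 0.
Primal feasibility: A x = b.

This gives the KKT block system:
  [ Q   A^T ] [ x     ]   [-c ]
  [ A    0  ] [ lambda ] = [ b ]

Solving the linear system:
  x*      = (0, -0.7143)
  lambda* = (-0.2857)
  f(x*)   = -1.7857

x* = (0, -0.7143), lambda* = (-0.2857)


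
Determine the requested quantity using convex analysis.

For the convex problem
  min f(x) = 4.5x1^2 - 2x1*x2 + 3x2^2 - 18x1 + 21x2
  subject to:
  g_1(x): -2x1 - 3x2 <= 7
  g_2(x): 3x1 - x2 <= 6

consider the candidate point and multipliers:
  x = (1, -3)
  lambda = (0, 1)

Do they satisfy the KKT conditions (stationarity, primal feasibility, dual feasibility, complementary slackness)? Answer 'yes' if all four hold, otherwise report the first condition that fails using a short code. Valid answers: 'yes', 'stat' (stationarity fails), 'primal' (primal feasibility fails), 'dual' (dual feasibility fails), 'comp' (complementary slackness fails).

Gradient of f: grad f(x) = Q x + c = (-3, 1)
Constraint values g_i(x) = a_i^T x - b_i:
  g_1((1, -3)) = 0
  g_2((1, -3)) = 0
Stationarity residual: grad f(x) + sum_i lambda_i a_i = (0, 0)
  -> stationarity OK
Primal feasibility (all g_i <= 0): OK
Dual feasibility (all lambda_i >= 0): OK
Complementary slackness (lambda_i * g_i(x) = 0 for all i): OK

Verdict: yes, KKT holds.

yes


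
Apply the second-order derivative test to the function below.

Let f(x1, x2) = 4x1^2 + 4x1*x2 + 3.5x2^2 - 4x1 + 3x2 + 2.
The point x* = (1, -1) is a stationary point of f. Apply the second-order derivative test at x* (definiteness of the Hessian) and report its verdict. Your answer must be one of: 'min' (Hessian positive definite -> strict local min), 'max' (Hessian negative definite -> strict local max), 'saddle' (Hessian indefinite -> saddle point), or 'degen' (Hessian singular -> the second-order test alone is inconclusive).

Compute the Hessian H = grad^2 f:
  H = [[8, 4], [4, 7]]
Verify stationarity: grad f(x*) = H x* + g = (0, 0).
Eigenvalues of H: 3.4689, 11.5311.
Both eigenvalues > 0, so H is positive definite -> x* is a strict local min.

min


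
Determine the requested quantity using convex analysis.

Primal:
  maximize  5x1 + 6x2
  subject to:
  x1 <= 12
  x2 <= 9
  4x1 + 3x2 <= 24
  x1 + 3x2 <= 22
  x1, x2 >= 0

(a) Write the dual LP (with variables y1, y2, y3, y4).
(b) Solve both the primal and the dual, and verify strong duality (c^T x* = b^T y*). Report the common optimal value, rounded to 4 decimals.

The standard primal-dual pair for 'max c^T x s.t. A x <= b, x >= 0' is:
  Dual:  min b^T y  s.t.  A^T y >= c,  y >= 0.

So the dual LP is:
  minimize  12y1 + 9y2 + 24y3 + 22y4
  subject to:
    y1 + 4y3 + y4 >= 5
    y2 + 3y3 + 3y4 >= 6
    y1, y2, y3, y4 >= 0

Solving the primal: x* = (0.6667, 7.1111).
  primal value c^T x* = 46.
Solving the dual: y* = (0, 0, 1, 1).
  dual value b^T y* = 46.
Strong duality: c^T x* = b^T y*. Confirmed.

46


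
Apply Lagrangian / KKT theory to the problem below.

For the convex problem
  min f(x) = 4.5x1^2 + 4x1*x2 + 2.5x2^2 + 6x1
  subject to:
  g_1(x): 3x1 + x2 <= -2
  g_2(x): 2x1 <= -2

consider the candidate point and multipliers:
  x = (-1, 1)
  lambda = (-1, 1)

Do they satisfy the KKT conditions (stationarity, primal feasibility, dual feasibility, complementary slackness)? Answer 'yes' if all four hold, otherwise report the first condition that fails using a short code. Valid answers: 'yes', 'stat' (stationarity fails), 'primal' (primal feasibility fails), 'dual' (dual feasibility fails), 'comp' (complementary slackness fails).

Gradient of f: grad f(x) = Q x + c = (1, 1)
Constraint values g_i(x) = a_i^T x - b_i:
  g_1((-1, 1)) = 0
  g_2((-1, 1)) = 0
Stationarity residual: grad f(x) + sum_i lambda_i a_i = (0, 0)
  -> stationarity OK
Primal feasibility (all g_i <= 0): OK
Dual feasibility (all lambda_i >= 0): FAILS
Complementary slackness (lambda_i * g_i(x) = 0 for all i): OK

Verdict: the first failing condition is dual_feasibility -> dual.

dual


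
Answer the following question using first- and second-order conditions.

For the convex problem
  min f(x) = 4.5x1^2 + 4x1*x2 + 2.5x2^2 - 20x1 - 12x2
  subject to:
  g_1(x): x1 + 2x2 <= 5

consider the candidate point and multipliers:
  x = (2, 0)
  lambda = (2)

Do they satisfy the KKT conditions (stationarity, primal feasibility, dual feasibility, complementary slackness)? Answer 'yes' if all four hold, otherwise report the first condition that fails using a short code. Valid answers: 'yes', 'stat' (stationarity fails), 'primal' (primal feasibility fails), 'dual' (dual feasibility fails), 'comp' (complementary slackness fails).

Gradient of f: grad f(x) = Q x + c = (-2, -4)
Constraint values g_i(x) = a_i^T x - b_i:
  g_1((2, 0)) = -3
Stationarity residual: grad f(x) + sum_i lambda_i a_i = (0, 0)
  -> stationarity OK
Primal feasibility (all g_i <= 0): OK
Dual feasibility (all lambda_i >= 0): OK
Complementary slackness (lambda_i * g_i(x) = 0 for all i): FAILS

Verdict: the first failing condition is complementary_slackness -> comp.

comp


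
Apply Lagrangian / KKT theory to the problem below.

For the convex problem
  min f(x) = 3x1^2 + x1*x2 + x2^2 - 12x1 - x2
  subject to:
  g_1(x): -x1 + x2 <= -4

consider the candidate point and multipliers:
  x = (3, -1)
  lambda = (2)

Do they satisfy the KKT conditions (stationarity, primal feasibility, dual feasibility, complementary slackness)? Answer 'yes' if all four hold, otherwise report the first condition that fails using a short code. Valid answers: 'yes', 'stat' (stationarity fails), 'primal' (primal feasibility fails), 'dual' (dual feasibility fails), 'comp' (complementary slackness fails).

Gradient of f: grad f(x) = Q x + c = (5, 0)
Constraint values g_i(x) = a_i^T x - b_i:
  g_1((3, -1)) = 0
Stationarity residual: grad f(x) + sum_i lambda_i a_i = (3, 2)
  -> stationarity FAILS
Primal feasibility (all g_i <= 0): OK
Dual feasibility (all lambda_i >= 0): OK
Complementary slackness (lambda_i * g_i(x) = 0 for all i): OK

Verdict: the first failing condition is stationarity -> stat.

stat


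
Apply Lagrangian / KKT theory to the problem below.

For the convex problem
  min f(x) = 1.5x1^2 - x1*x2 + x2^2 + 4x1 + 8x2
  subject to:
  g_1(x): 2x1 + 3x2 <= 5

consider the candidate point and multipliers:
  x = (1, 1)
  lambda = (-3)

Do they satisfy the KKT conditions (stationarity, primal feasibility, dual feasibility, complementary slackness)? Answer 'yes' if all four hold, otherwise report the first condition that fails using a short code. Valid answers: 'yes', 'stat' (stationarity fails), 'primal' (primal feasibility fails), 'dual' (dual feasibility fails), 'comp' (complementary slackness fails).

Gradient of f: grad f(x) = Q x + c = (6, 9)
Constraint values g_i(x) = a_i^T x - b_i:
  g_1((1, 1)) = 0
Stationarity residual: grad f(x) + sum_i lambda_i a_i = (0, 0)
  -> stationarity OK
Primal feasibility (all g_i <= 0): OK
Dual feasibility (all lambda_i >= 0): FAILS
Complementary slackness (lambda_i * g_i(x) = 0 for all i): OK

Verdict: the first failing condition is dual_feasibility -> dual.

dual


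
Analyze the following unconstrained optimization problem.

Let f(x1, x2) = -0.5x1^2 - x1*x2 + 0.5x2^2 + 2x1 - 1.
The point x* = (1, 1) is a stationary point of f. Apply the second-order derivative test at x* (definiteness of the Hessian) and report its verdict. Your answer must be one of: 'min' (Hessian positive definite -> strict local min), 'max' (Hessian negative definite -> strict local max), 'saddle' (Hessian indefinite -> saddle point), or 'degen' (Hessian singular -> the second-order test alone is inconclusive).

Compute the Hessian H = grad^2 f:
  H = [[-1, -1], [-1, 1]]
Verify stationarity: grad f(x*) = H x* + g = (0, 0).
Eigenvalues of H: -1.4142, 1.4142.
Eigenvalues have mixed signs, so H is indefinite -> x* is a saddle point.

saddle
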